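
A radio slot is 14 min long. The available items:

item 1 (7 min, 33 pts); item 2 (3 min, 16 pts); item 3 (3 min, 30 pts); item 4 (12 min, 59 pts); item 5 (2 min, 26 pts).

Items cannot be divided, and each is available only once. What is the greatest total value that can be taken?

89 pts

This is a 0/1 knapsack; check combinations near the capacity.
- item 1+item 3+item 5: duration 7+3+2=12, value 33+30+26=89
- item 4+item 5: duration 12+2=14, value 59+26=85
- item 1+item 2+item 3: duration 7+3+3=13, value 33+16+30=79
- item 1+item 2+item 5: duration 7+3+2=12, value 33+16+26=75
Best: 89 pts.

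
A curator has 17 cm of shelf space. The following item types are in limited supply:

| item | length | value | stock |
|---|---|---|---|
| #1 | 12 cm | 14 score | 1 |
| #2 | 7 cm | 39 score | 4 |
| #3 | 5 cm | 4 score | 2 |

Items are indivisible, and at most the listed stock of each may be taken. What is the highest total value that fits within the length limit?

Top feasible selections:
- 2×#2: length 14, value 78
- 1×#2 + 2×#3: length 17, value 47
- 1×#2 + 1×#3: length 12, value 43
- 1×#2: length 7, value 39
Best: 78 score.

78 score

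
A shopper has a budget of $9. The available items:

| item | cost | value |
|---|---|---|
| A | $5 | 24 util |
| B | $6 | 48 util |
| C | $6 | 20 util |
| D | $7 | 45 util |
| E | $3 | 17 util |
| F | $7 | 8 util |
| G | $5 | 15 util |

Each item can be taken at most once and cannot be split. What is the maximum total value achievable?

Check high-value combinations within $9:
- B+E: cost 6+3=9, value 48+17=65
- B: cost 6, value 48
- D: cost 7, value 45
- A+E: cost 5+3=8, value 24+17=41
Best: 65 util.

65 util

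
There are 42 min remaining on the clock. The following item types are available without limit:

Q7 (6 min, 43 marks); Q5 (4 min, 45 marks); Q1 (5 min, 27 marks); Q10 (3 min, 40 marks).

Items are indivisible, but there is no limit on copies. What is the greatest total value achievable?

560 marks

Best value-per-unit is Q10 at 40/3, and filling with it alone uses time 14×3=42. No mix of the others beats 14×40 = 560.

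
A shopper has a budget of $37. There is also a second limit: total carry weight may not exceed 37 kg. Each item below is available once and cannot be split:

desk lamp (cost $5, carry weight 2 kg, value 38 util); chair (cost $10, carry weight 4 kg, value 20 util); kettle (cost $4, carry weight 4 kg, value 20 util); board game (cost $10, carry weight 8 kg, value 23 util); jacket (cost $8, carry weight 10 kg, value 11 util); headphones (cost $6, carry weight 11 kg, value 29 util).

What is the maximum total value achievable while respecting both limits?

130 util

Feasible sets respecting both limits:
- desk lamp+chair+kettle+board game+headphones: cost 35, carry weight 29, value 130
- desk lamp+kettle+board game+jacket+headphones: cost 33, carry weight 35, value 121
- desk lamp+chair+kettle+jacket+headphones: cost 33, carry weight 31, value 118
Best: 130 util.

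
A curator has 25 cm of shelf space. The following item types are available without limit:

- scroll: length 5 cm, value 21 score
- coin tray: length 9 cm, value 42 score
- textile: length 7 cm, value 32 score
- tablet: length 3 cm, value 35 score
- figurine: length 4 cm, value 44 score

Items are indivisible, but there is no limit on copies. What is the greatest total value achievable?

289 score

Best value-per-unit is tablet at 35/3; filling with it alone gives 8×35 = 280.
Optimal mix: 7×tablet + 1×figurine → length 25, value 289.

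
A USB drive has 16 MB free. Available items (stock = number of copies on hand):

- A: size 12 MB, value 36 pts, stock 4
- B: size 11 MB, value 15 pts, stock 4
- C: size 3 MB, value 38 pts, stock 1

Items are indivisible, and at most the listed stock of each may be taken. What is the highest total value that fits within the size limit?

Best selections within size 16 and stock limits:
- 1×A + 1×C: size 15, value 74
- 1×B + 1×C: size 14, value 53
- 1×C: size 3, value 38
Best: 74 pts.

74 pts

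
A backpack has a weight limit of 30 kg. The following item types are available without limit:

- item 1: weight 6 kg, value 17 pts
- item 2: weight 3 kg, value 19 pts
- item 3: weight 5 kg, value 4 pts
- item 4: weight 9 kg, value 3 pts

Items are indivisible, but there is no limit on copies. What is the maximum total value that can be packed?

Best value-per-unit is item 2 at 19/3, and filling with it alone uses weight 10×3=30. No mix of the others beats 10×19 = 190.

190 pts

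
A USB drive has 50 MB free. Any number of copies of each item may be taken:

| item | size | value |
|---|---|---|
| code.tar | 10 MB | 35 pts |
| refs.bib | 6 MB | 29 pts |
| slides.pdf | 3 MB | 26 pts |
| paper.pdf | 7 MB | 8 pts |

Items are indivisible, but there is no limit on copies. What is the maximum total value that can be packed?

416 pts

Best value-per-unit is slides.pdf at 26/3, and filling with it alone uses size 16×3=48. No mix of the others beats 16×26 = 416.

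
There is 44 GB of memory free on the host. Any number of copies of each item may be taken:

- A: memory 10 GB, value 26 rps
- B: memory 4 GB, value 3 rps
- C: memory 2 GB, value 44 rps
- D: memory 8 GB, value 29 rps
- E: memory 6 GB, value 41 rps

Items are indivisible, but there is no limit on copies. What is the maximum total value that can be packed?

Best value-per-unit is C at 44/2, and filling with it alone uses memory 22×2=44. No mix of the others beats 22×44 = 968.

968 rps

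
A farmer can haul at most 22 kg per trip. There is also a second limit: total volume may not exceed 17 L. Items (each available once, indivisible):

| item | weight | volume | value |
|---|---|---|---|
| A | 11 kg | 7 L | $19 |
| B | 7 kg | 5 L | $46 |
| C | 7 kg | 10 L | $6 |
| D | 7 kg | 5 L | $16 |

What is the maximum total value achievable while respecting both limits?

Feasible sets respecting both limits:
- A+B: weight 18, volume 12, value 65
- B+D: weight 14, volume 10, value 62
- B+C: weight 14, volume 15, value 52
- B: weight 7, volume 5, value 46
Best: $65.

$65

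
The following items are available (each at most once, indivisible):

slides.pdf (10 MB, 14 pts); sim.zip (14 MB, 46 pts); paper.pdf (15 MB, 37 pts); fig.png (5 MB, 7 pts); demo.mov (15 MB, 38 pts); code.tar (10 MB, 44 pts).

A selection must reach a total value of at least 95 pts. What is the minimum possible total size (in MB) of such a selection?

29

Subsets with value ≥ 95, sorted by total size:
- sim.zip+fig.png+code.tar: size 29, value 97
- slides.pdf+sim.zip+code.tar: size 34, value 104
- slides.pdf+demo.mov+code.tar: size 35, value 96
Minimum size: 29 MB.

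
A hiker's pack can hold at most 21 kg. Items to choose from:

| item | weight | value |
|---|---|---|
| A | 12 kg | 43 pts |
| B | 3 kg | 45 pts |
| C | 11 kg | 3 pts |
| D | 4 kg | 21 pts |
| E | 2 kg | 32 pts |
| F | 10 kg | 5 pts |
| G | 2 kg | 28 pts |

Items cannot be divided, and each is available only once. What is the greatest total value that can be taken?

148 pts

Check high-value combinations within 21 kg:
- A+B+E+G: weight 12+3+2+2=19, value 43+45+32+28=148
- A+B+D+E: weight 12+3+4+2=21, value 43+45+21+32=141
- A+B+D+G: weight 12+3+4+2=21, value 43+45+21+28=137
Best: 148 pts.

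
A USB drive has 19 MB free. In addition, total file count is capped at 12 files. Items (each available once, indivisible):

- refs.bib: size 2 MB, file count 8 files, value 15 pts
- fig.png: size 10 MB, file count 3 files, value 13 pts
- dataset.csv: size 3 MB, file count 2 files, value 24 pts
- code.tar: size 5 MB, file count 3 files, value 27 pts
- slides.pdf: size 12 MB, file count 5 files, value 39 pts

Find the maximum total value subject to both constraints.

Feasible sets respecting both limits:
- code.tar+slides.pdf: size 17, file count 8, value 66
- fig.png+dataset.csv+code.tar: size 18, file count 8, value 64
- dataset.csv+slides.pdf: size 15, file count 7, value 63
Best: 66 pts.

66 pts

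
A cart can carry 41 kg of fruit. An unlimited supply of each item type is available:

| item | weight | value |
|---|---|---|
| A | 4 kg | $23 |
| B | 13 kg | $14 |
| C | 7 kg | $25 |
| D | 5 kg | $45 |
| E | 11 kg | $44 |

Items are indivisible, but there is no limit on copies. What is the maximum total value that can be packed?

Best value-per-unit is D at 45/5, and filling with it alone uses weight 8×5=40. No mix of the others beats 8×45 = 360.

$360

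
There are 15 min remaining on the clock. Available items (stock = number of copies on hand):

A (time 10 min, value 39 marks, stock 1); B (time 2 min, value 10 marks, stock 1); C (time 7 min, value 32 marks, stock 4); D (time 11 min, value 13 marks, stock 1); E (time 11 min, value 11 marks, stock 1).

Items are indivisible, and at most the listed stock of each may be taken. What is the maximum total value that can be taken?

64 marks

Best selections within time 15 and stock limits:
- 2×C: time 14, value 64
- 1×A + 1×B: time 12, value 49
- 1×B + 1×C: time 9, value 42
- 1×A: time 10, value 39
Best: 64 marks.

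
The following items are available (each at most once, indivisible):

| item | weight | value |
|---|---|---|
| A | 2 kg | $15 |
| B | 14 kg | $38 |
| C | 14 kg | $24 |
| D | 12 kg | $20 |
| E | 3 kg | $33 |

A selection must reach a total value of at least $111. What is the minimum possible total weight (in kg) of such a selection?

Subsets with value ≥ 111, sorted by total weight:
- B+C+D+E: weight 43, value 115
- A+B+C+D+E: weight 45, value 130
Minimum weight: 43 kg.

43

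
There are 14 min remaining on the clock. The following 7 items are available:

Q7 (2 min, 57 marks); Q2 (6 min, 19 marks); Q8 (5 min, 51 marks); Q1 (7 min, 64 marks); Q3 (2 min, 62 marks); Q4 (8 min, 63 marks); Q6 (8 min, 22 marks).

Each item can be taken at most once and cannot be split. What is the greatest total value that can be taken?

This is a 0/1 knapsack; check combinations near the capacity.
- Q7+Q1+Q3: time 2+7+2=11, value 57+64+62=183
- Q7+Q3+Q4: time 2+2+8=12, value 57+62+63=182
- Q8+Q1+Q3: time 5+7+2=14, value 51+64+62=177
- Q7+Q8+Q1: time 2+5+7=14, value 57+51+64=172
- Q7+Q8+Q3: time 2+5+2=9, value 57+51+62=170
Best: 183 marks.

183 marks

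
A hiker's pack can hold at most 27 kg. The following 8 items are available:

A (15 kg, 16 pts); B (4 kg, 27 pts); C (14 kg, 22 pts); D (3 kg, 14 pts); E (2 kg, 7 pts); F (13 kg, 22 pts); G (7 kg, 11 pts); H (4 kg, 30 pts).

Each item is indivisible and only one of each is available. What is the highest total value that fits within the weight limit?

100 pts

Check high-value combinations within 27 kg:
- B+D+E+F+H: weight 4+3+2+13+4=26, value 27+14+7+22+30=100
- B+C+D+E+H: weight 4+14+3+2+4=27, value 27+22+14+7+30=100
- B+D+F+H: weight 4+3+13+4=24, value 27+14+22+30=93
- B+C+D+H: weight 4+14+3+4=25, value 27+22+14+30=93
Best: 100 pts.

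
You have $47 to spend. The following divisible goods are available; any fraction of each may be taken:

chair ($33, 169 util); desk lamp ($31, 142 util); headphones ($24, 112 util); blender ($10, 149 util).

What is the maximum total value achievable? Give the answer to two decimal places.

336.67

Take in order of value per unit:
- blender (149/10 per unit): all 10 → value 149, running total 149.00
- chair (169/33 per unit): all 33 → value 169, running total 318.00
- headphones (112/24 per unit): 4 of 24 → value 4×112/24 = 18.6667, running total 336.67
Total 336.67.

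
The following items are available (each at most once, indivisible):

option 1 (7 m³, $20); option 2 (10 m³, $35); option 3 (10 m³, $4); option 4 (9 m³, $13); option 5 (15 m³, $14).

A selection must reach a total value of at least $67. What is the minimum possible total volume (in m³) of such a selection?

26

Subsets with value ≥ 67, sorted by total volume:
- option 1+option 2+option 4: volume 26, value 68
- option 1+option 2+option 5: volume 32, value 69
- option 1+option 2+option 3+option 4: volume 36, value 72
Minimum volume: 26 m³.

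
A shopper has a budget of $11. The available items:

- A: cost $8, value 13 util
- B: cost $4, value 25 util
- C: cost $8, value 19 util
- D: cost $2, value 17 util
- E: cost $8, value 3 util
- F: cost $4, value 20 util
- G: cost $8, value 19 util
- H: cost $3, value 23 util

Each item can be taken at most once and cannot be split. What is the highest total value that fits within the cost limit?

Check high-value combinations within $11:
- B+F+H: cost 4+4+3=11, value 25+20+23=68
- B+D+H: cost 4+2+3=9, value 25+17+23=65
- B+D+F: cost 4+2+4=10, value 25+17+20=62
Best: 68 util.

68 util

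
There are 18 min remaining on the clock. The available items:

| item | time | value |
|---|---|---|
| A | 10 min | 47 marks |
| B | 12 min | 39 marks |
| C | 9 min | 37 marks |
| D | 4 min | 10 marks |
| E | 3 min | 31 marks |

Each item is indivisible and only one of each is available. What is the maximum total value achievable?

88 marks

Check high-value combinations within 18 min:
- A+D+E: time 10+4+3=17, value 47+10+31=88
- A+E: time 10+3=13, value 47+31=78
- C+D+E: time 9+4+3=16, value 37+10+31=78
- B+E: time 12+3=15, value 39+31=70
Best: 88 marks.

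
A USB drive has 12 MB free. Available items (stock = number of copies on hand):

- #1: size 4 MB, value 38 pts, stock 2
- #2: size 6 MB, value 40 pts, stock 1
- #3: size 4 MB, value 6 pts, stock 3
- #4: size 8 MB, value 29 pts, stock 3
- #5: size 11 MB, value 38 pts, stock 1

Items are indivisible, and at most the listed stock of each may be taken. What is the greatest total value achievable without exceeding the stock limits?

Top feasible selections:
- 2×#1 + 1×#3: size 12, value 82
- 1×#1 + 1×#2: size 10, value 78
- 2×#1: size 8, value 76
- 1×#1 + 1×#4: size 12, value 67
Best: 82 pts.

82 pts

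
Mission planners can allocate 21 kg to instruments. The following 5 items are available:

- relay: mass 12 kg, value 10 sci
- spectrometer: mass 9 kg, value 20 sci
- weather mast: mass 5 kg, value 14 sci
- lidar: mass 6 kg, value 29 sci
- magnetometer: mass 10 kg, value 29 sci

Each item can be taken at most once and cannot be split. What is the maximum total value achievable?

Check high-value combinations within 21 kg:
- weather mast+lidar+magnetometer: mass 5+6+10=21, value 14+29+29=72
- spectrometer+weather mast+lidar: mass 9+5+6=20, value 20+14+29=63
- lidar+magnetometer: mass 6+10=16, value 29+29=58
Best: 72 sci.

72 sci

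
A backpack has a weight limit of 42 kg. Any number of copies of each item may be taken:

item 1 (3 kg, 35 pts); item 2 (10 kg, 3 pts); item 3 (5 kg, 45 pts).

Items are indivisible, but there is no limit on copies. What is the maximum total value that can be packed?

Best value-per-unit is item 1 at 35/3, and filling with it alone uses weight 14×3=42. No mix of the others beats 14×35 = 490.

490 pts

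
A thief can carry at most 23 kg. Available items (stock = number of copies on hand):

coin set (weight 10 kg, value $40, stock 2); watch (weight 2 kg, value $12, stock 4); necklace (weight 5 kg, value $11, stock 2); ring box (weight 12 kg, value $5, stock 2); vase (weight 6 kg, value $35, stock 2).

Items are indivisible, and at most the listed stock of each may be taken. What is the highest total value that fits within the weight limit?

$118

Best selections within weight 23 and stock limits:
- 4×watch + 2×vase: weight 20, value 118
- 3×watch + 1×necklace + 2×vase: weight 23, value 117
- 1×coin set + 3×watch + 1×vase: weight 22, value 111
Best: $118.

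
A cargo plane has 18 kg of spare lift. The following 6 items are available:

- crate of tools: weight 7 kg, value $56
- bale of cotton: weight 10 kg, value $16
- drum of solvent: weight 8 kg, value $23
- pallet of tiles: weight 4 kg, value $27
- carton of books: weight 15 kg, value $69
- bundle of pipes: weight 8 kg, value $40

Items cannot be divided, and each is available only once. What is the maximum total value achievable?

$96

This is a 0/1 knapsack; check combinations near the capacity.
- crate of tools+bundle of pipes: weight 7+8=15, value 56+40=96
- crate of tools+pallet of tiles: weight 7+4=11, value 56+27=83
- crate of tools+drum of solvent: weight 7+8=15, value 56+23=79
- crate of tools+bale of cotton: weight 7+10=17, value 56+16=72
Best: $96.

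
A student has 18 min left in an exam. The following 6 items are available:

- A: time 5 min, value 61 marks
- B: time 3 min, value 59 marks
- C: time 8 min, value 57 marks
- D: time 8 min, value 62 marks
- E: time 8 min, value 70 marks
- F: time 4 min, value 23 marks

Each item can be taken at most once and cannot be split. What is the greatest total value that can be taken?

Check high-value combinations within 18 min:
- A+B+E: time 5+3+8=16, value 61+59+70=190
- A+B+D: time 5+3+8=16, value 61+59+62=182
- A+B+C: time 5+3+8=16, value 61+59+57=177
- A+E+F: time 5+8+4=17, value 61+70+23=154
- B+E+F: time 3+8+4=15, value 59+70+23=152
Best: 190 marks.

190 marks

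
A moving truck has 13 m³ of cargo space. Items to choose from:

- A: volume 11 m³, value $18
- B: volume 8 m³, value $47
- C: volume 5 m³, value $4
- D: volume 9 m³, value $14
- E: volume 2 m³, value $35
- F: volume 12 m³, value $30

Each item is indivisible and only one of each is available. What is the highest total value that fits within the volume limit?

Check high-value combinations within 13 m³:
- B+E: volume 8+2=10, value 47+35=82
- A+E: volume 11+2=13, value 18+35=53
- B+C: volume 8+5=13, value 47+4=51
- D+E: volume 9+2=11, value 14+35=49
- B: volume 8, value 47
Best: $82.

$82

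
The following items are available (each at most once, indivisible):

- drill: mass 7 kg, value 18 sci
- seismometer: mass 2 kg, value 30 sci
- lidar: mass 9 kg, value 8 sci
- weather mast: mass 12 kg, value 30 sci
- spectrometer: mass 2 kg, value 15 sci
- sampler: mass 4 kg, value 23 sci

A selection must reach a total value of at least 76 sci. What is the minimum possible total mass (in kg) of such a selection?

15

Subsets with value ≥ 76, sorted by total mass:
- drill+seismometer+spectrometer+sampler: mass 15, value 86
- seismometer+lidar+spectrometer+sampler: mass 17, value 76
- seismometer+weather mast+sampler: mass 18, value 83
- seismometer+weather mast+spectrometer+sampler: mass 20, value 98
Minimum mass: 15 kg.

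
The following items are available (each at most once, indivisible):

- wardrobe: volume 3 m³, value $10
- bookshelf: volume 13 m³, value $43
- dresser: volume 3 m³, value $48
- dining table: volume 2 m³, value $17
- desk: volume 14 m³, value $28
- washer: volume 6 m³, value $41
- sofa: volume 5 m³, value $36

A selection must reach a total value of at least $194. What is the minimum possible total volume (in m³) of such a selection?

32

Subsets with value ≥ 194, sorted by total volume:
- wardrobe+bookshelf+dresser+dining table+washer+sofa: volume 32, value 195
- bookshelf+dresser+desk+washer+sofa: volume 41, value 196
- bookshelf+dresser+dining table+desk+washer+sofa: volume 43, value 213
Minimum volume: 32 m³.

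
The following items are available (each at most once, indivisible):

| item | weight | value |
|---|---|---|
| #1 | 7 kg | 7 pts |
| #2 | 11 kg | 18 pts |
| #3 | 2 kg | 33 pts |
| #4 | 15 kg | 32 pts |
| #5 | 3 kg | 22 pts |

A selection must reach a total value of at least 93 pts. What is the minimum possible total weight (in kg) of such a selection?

Subsets with value ≥ 93, sorted by total weight:
- #1+#3+#4+#5: weight 27, value 94
- #2+#3+#4+#5: weight 31, value 105
- #1+#2+#3+#4+#5: weight 38, value 112
Minimum weight: 27 kg.

27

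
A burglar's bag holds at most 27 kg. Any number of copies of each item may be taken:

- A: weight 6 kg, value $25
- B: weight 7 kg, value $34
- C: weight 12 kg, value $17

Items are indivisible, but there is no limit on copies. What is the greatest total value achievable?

Best value-per-unit is B at 34/7; filling with it alone gives 3×34 = 102.
Optimal mix: 1×A + 3×B → weight 27, value 127.

$127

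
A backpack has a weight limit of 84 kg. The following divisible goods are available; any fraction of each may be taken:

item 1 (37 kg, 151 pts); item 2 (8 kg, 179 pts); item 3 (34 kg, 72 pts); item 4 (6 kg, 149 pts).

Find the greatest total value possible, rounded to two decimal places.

Take in order of value per unit:
- item 4 (149/6 per unit): all 6 → value 149, running total 149.00
- item 2 (179/8 per unit): all 8 → value 179, running total 328.00
- item 1 (151/37 per unit): all 37 → value 151, running total 479.00
- item 3 (72/34 per unit): 33 of 34 → value 33×72/34 = 69.8824, running total 548.88
Total 548.88.

548.88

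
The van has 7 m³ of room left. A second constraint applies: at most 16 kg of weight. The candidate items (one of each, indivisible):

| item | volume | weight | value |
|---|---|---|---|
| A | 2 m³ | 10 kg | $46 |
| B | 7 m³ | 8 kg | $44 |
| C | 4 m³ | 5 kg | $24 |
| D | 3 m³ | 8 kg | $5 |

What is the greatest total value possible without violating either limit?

Feasible sets respecting both limits:
- A+C: volume 6, weight 15, value 70
- A: volume 2, weight 10, value 46
- B: volume 7, weight 8, value 44
Best: $70.

$70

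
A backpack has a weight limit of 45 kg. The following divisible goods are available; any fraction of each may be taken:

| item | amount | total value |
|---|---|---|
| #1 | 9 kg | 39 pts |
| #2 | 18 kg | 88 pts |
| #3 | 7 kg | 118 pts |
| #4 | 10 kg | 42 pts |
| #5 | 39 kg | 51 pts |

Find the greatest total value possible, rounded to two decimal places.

Take in order of value per unit:
- #3 (118/7 per unit): all 7 → value 118, running total 118.00
- #2 (88/18 per unit): all 18 → value 88, running total 206.00
- #1 (39/9 per unit): all 9 → value 39, running total 245.00
- #4 (42/10 per unit): all 10 → value 42, running total 287.00
- #5 (51/39 per unit): 1 of 39 → value 1×51/39 = 1.3077, running total 288.31
Total 288.31.

288.31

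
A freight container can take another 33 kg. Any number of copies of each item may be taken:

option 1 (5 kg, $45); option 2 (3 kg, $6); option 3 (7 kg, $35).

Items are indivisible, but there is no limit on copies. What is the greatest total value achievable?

$276

Best value-per-unit is option 1 at 45/5; filling with it alone gives 6×45 = 270.
Optimal mix: 6×option 1 + 1×option 2 → weight 33, value 276.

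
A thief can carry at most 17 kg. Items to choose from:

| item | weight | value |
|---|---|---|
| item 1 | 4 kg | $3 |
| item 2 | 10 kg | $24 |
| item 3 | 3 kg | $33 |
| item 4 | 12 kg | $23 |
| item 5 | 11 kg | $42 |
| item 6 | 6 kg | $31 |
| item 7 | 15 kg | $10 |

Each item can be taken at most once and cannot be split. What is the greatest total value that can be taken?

$75

Check high-value combinations within 17 kg:
- item 3+item 5: weight 3+11=14, value 33+42=75
- item 5+item 6: weight 11+6=17, value 42+31=73
- item 1+item 3+item 6: weight 4+3+6=13, value 3+33+31=67
- item 3+item 6: weight 3+6=9, value 33+31=64
Best: $75.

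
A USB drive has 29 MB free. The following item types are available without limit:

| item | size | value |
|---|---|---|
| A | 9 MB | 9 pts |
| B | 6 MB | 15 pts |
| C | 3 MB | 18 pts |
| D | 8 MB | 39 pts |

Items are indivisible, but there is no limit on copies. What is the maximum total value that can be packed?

165 pts

Best value-per-unit is C at 18/3; filling with it alone gives 9×18 = 162.
Optimal mix: 7×C + 1×D → size 29, value 165.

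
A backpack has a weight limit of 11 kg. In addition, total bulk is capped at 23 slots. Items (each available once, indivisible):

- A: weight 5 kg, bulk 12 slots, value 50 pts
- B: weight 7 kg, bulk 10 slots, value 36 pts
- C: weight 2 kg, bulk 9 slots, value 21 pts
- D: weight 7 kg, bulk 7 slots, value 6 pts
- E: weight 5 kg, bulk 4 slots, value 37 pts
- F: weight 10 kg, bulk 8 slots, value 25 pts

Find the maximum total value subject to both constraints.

Feasible sets respecting both limits:
- A+E: weight 10, bulk 16, value 87
- A+C: weight 7, bulk 21, value 71
- C+E: weight 7, bulk 13, value 58
Best: 87 pts.

87 pts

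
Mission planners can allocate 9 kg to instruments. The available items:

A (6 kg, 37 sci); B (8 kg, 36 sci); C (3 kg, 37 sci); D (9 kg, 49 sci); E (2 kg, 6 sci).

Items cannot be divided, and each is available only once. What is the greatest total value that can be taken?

Check high-value combinations within 9 kg:
- A+C: mass 6+3=9, value 37+37=74
- D: mass 9, value 49
- C+E: mass 3+2=5, value 37+6=43
- A+E: mass 6+2=8, value 37+6=43
- C: mass 3, value 37
Best: 74 sci.

74 sci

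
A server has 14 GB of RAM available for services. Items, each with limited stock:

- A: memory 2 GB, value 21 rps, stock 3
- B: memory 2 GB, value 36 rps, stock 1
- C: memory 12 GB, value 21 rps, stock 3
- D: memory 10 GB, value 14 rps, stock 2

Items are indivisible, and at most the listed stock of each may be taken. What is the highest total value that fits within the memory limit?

Top feasible selections:
- 3×A + 1×B: memory 8, value 99
- 2×A + 1×B: memory 6, value 78
- 1×A + 1×B + 1×D: memory 14, value 71
Best: 99 rps.

99 rps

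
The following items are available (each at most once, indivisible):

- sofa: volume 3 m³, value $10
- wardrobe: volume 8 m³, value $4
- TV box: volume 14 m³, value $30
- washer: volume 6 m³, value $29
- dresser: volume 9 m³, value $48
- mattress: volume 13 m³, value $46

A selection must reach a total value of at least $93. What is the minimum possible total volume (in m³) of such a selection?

Subsets with value ≥ 93, sorted by total volume:
- dresser+mattress: volume 22, value 94
- sofa+dresser+mattress: volume 25, value 104
- washer+dresser+mattress: volume 28, value 123
Minimum volume: 22 m³.

22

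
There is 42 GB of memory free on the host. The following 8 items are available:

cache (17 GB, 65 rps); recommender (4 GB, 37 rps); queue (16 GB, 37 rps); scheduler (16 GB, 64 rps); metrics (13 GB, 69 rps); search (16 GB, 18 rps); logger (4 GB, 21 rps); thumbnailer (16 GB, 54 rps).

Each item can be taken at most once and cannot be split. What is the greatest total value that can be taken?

192 rps

This is a 0/1 knapsack; check combinations near the capacity.
- cache+recommender+metrics+logger: memory 17+4+13+4=38, value 65+37+69+21=192
- recommender+scheduler+metrics+logger: memory 4+16+13+4=37, value 37+64+69+21=191
- cache+recommender+scheduler+logger: memory 17+4+16+4=41, value 65+37+64+21=187
Best: 192 rps.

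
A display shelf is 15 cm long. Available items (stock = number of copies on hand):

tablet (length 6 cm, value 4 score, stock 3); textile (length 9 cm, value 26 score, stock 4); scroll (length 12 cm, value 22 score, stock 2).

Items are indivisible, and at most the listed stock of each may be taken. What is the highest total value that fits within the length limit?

30 score

Top feasible selections:
- 1×tablet + 1×textile: length 15, value 30
- 1×textile: length 9, value 26
- 1×scroll: length 12, value 22
- 2×tablet: length 12, value 8
Best: 30 score.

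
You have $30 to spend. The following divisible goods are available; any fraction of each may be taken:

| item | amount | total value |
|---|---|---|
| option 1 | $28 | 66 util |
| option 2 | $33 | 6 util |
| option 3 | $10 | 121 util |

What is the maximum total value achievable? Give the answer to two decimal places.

Take in order of value per unit:
- option 3 (121/10 per unit): all 10 → value 121, running total 121.00
- option 1 (66/28 per unit): 20 of 28 → value 20×66/28 = 47.1429, running total 168.14
Total 168.14.

168.14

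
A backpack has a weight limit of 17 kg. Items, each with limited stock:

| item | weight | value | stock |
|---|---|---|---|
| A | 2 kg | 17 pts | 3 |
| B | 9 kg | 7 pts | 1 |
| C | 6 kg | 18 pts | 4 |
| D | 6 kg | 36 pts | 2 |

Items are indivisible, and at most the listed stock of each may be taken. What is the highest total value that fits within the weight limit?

106 pts

Top feasible selections:
- 2×A + 2×D: weight 16, value 106
- 1×A + 2×D: weight 14, value 89
- 2×A + 1×C + 1×D: weight 16, value 88
Best: 106 pts.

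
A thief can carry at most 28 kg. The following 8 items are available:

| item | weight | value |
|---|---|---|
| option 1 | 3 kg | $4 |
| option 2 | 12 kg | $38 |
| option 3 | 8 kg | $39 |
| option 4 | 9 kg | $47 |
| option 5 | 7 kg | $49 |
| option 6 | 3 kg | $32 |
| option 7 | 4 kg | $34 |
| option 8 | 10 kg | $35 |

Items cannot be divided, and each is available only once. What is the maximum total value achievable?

Check high-value combinations within 28 kg:
- option 3+option 4+option 5+option 7: weight 8+9+7+4=28, value 39+47+49+34=169
- option 3+option 4+option 5+option 6: weight 8+9+7+3=27, value 39+47+49+32=167
- option 1+option 4+option 5+option 6+option 7: weight 3+9+7+3+4=26, value 4+47+49+32+34=166
Best: $169.

$169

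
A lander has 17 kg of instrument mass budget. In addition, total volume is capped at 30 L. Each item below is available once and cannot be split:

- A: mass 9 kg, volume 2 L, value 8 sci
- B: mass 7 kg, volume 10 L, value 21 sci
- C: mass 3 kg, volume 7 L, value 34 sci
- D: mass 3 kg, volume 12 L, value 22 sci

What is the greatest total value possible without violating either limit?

77 sci

Feasible sets respecting both limits:
- B+C+D: mass 13, volume 29, value 77
- A+C+D: mass 15, volume 21, value 64
- C+D: mass 6, volume 19, value 56
- B+C: mass 10, volume 17, value 55
Best: 77 sci.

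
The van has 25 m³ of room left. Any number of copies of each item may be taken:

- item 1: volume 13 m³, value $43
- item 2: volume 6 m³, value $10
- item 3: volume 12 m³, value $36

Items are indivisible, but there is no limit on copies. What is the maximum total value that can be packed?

Best value-per-unit is item 1 at 43/13; filling with it alone gives 1×43 = 43.
Optimal mix: 1×item 1 + 1×item 3 → volume 25, value 79.

$79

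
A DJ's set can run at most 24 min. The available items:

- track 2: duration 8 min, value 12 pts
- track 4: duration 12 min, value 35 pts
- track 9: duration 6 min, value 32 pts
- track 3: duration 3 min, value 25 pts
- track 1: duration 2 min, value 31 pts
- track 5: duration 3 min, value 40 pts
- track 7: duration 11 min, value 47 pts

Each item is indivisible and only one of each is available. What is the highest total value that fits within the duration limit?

150 pts

Check high-value combinations within 24 min:
- track 9+track 1+track 5+track 7: duration 6+2+3+11=22, value 32+31+40+47=150
- track 9+track 3+track 5+track 7: duration 6+3+3+11=23, value 32+25+40+47=144
- track 3+track 1+track 5+track 7: duration 3+2+3+11=19, value 25+31+40+47=143
Best: 150 pts.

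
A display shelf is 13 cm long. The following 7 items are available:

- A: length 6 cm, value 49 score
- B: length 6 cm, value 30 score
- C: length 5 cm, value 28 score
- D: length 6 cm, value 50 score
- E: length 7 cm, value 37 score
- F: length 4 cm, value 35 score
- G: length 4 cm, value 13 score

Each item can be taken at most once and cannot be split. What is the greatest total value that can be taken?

Check high-value combinations within 13 cm:
- A+D: length 6+6=12, value 49+50=99
- D+E: length 6+7=13, value 50+37=87
- A+E: length 6+7=13, value 49+37=86
- D+F: length 6+4=10, value 50+35=85
Best: 99 score.

99 score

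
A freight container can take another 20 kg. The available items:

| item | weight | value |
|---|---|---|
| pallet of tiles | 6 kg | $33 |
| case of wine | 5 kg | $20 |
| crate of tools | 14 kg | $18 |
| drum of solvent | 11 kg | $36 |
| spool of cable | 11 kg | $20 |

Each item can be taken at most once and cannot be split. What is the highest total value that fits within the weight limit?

Check high-value combinations within 20 kg:
- pallet of tiles+drum of solvent: weight 6+11=17, value 33+36=69
- case of wine+drum of solvent: weight 5+11=16, value 20+36=56
- pallet of tiles+case of wine: weight 6+5=11, value 33+20=53
- pallet of tiles+spool of cable: weight 6+11=17, value 33+20=53
Best: $69.

$69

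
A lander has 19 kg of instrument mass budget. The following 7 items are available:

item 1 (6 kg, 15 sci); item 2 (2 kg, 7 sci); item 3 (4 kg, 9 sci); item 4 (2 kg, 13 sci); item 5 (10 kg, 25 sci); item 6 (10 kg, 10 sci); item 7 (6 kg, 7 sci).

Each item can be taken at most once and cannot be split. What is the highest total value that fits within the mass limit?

Check high-value combinations within 19 kg:
- item 2+item 3+item 4+item 5: mass 2+4+2+10=18, value 7+9+13+25=54
- item 1+item 4+item 5: mass 6+2+10=18, value 15+13+25=53
- item 3+item 4+item 5: mass 4+2+10=16, value 9+13+25=47
Best: 54 sci.

54 sci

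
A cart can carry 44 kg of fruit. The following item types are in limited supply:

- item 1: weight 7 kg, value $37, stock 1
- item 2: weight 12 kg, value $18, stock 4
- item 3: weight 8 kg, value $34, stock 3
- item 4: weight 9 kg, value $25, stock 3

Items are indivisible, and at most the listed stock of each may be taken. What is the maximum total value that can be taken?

$164

Top feasible selections:
- 1×item 1 + 3×item 3 + 1×item 4: weight 40, value 164
- 1×item 1 + 1×item 2 + 3×item 3: weight 43, value 157
- 1×item 1 + 2×item 3 + 2×item 4: weight 41, value 155
- 3×item 3 + 2×item 4: weight 42, value 152
Best: $164.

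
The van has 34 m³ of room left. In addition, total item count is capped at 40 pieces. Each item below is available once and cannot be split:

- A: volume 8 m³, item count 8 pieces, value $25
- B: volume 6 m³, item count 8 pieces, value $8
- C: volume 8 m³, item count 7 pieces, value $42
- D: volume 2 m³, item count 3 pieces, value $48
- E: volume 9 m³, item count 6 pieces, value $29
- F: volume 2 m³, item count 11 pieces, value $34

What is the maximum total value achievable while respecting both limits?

Feasible sets respecting both limits:
- A+C+D+E+F: volume 29, item count 35, value 178
- B+C+D+E+F: volume 27, item count 35, value 161
- A+B+C+D+F: volume 26, item count 37, value 157
Best: $178.

$178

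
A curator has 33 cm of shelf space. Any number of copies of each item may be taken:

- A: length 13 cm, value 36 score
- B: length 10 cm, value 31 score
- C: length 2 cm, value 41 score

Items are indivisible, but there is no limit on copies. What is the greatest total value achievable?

656 score

Best value-per-unit is C at 41/2, and filling with it alone uses length 16×2=32. No mix of the others beats 16×41 = 656.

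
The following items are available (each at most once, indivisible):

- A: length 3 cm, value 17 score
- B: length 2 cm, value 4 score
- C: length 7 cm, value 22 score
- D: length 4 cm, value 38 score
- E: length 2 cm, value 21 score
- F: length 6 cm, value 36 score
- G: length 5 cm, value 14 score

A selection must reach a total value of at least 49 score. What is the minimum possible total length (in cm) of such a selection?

6

Subsets with value ≥ 49, sorted by total length:
- D+E: length 6, value 59
- A+D: length 7, value 55
- B+D+E: length 8, value 63
Minimum length: 6 cm.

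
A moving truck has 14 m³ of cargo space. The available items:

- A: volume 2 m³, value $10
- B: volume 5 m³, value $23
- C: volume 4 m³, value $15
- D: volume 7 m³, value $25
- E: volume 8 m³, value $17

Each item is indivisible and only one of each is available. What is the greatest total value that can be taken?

$58

Check high-value combinations within 14 m³:
- A+B+D: volume 2+5+7=14, value 10+23+25=58
- A+C+D: volume 2+4+7=13, value 10+15+25=50
- A+B+C: volume 2+5+4=11, value 10+23+15=48
Best: $58.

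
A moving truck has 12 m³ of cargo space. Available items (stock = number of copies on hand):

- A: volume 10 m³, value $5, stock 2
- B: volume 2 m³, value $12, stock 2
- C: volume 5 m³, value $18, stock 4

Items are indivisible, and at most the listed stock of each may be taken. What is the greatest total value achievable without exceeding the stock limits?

Best selections within volume 12 and stock limits:
- 1×B + 2×C: volume 12, value 48
- 2×B + 1×C: volume 9, value 42
- 2×C: volume 10, value 36
- 1×B + 1×C: volume 7, value 30
Best: $48.

$48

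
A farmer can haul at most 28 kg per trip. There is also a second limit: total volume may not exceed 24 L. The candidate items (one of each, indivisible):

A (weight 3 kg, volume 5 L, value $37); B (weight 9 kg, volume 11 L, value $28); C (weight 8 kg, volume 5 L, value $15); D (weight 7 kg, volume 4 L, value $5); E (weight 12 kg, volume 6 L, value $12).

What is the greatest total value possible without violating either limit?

$80

Feasible sets respecting both limits:
- A+B+C: weight 20, volume 21, value 80
- A+B+E: weight 24, volume 22, value 77
- A+B+D: weight 19, volume 20, value 70
- A+B: weight 12, volume 16, value 65
Best: $80.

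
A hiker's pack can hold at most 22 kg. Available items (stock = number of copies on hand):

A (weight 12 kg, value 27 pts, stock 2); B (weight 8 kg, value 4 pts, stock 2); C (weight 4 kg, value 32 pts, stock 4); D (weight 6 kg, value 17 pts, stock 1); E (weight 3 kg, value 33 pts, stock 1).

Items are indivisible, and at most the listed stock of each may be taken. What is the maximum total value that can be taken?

Top feasible selections:
- 4×C + 1×E: weight 19, value 161
- 3×C + 1×D + 1×E: weight 21, value 146
- 4×C + 1×D: weight 22, value 145
- 3×C + 1×E: weight 15, value 129
Best: 161 pts.

161 pts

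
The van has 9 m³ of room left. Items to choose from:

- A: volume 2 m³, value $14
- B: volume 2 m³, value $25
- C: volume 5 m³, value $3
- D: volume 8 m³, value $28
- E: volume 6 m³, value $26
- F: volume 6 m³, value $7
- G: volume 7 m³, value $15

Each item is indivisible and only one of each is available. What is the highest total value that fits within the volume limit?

Check high-value combinations within 9 m³:
- B+E: volume 2+6=8, value 25+26=51
- A+B+C: volume 2+2+5=9, value 14+25+3=42
- A+E: volume 2+6=8, value 14+26=40
Best: $51.

$51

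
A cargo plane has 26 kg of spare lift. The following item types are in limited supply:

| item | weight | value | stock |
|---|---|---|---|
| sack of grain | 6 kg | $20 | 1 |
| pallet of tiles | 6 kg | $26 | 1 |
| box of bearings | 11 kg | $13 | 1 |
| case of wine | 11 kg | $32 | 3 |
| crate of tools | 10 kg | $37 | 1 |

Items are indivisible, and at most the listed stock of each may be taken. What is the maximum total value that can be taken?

Best selections within weight 26 and stock limits:
- 1×sack of grain + 1×pallet of tiles + 1×crate of tools: weight 22, value 83
- 1×sack of grain + 1×pallet of tiles + 1×case of wine: weight 23, value 78
Best: $83.

$83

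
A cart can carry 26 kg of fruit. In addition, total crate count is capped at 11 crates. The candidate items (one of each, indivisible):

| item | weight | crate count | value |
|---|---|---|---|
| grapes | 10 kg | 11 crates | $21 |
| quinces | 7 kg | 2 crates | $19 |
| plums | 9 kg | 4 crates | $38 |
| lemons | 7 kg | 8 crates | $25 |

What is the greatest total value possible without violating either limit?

$57

Feasible sets respecting both limits:
- quinces+plums: weight 16, crate count 6, value 57
- quinces+lemons: weight 14, crate count 10, value 44
- plums: weight 9, crate count 4, value 38
- lemons: weight 7, crate count 8, value 25
Best: $57.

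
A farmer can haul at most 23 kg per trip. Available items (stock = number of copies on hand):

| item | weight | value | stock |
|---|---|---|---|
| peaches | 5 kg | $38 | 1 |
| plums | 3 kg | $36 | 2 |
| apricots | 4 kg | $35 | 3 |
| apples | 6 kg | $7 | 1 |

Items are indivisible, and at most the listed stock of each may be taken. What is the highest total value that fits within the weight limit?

$215

Best selections within weight 23 and stock limits:
- 1×peaches + 2×plums + 3×apricots: weight 23, value 215
- 1×peaches + 2×plums + 2×apricots: weight 19, value 180
- 1×peaches + 1×plums + 3×apricots: weight 20, value 179
- 2×plums + 3×apricots: weight 18, value 177
Best: $215.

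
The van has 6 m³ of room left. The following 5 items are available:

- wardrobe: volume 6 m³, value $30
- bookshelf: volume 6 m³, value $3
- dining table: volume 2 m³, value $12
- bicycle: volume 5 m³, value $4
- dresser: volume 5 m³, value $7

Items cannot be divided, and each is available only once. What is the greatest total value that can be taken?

This is a 0/1 knapsack; check combinations near the capacity.
- wardrobe: volume 6, value 30
- dining table: volume 2, value 12
- dresser: volume 5, value 7
- bicycle: volume 5, value 4
- bookshelf: volume 6, value 3
Best: $30.

$30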